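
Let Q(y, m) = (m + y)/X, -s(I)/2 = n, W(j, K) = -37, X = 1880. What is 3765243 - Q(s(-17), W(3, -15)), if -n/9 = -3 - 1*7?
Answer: 7078657057/1880 ≈ 3.7652e+6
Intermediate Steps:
n = 90 (n = -9*(-3 - 1*7) = -9*(-3 - 7) = -9*(-10) = 90)
s(I) = -180 (s(I) = -2*90 = -180)
Q(y, m) = m/1880 + y/1880 (Q(y, m) = (m + y)/1880 = (m + y)*(1/1880) = m/1880 + y/1880)
3765243 - Q(s(-17), W(3, -15)) = 3765243 - ((1/1880)*(-37) + (1/1880)*(-180)) = 3765243 - (-37/1880 - 9/94) = 3765243 - 1*(-217/1880) = 3765243 + 217/1880 = 7078657057/1880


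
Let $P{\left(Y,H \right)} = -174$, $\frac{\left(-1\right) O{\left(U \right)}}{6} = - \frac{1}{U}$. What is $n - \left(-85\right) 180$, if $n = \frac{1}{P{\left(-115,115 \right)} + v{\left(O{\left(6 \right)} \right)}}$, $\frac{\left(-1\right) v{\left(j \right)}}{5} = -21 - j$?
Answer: $\frac{979199}{64} \approx 15300.0$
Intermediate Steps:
$O{\left(U \right)} = \frac{6}{U}$ ($O{\left(U \right)} = - 6 \left(- \frac{1}{U}\right) = \frac{6}{U}$)
$v{\left(j \right)} = 105 + 5 j$ ($v{\left(j \right)} = - 5 \left(-21 - j\right) = 105 + 5 j$)
$n = - \frac{1}{64}$ ($n = \frac{1}{-174 + \left(105 + 5 \cdot \frac{6}{6}\right)} = \frac{1}{-174 + \left(105 + 5 \cdot 6 \cdot \frac{1}{6}\right)} = \frac{1}{-174 + \left(105 + 5 \cdot 1\right)} = \frac{1}{-174 + \left(105 + 5\right)} = \frac{1}{-174 + 110} = \frac{1}{-64} = - \frac{1}{64} \approx -0.015625$)
$n - \left(-85\right) 180 = - \frac{1}{64} - \left(-85\right) 180 = - \frac{1}{64} - -15300 = - \frac{1}{64} + 15300 = \frac{979199}{64}$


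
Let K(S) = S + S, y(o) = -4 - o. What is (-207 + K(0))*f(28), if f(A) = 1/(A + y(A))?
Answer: 207/4 ≈ 51.750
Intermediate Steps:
K(S) = 2*S
f(A) = -¼ (f(A) = 1/(A + (-4 - A)) = 1/(-4) = -¼)
(-207 + K(0))*f(28) = (-207 + 2*0)*(-¼) = (-207 + 0)*(-¼) = -207*(-¼) = 207/4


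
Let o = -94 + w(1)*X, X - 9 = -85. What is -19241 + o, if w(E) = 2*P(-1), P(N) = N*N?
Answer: -19487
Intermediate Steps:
X = -76 (X = 9 - 85 = -76)
P(N) = N²
w(E) = 2 (w(E) = 2*(-1)² = 2*1 = 2)
o = -246 (o = -94 + 2*(-76) = -94 - 152 = -246)
-19241 + o = -19241 - 246 = -19487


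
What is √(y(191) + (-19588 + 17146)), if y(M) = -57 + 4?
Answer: I*√2495 ≈ 49.95*I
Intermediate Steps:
y(M) = -53
√(y(191) + (-19588 + 17146)) = √(-53 + (-19588 + 17146)) = √(-53 - 2442) = √(-2495) = I*√2495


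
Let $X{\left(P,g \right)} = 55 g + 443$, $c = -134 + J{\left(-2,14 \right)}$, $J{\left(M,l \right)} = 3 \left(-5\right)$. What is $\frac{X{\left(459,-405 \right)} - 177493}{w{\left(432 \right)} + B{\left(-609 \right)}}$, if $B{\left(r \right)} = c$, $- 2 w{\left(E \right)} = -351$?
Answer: $- \frac{398650}{53} \approx -7521.7$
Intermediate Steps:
$w{\left(E \right)} = \frac{351}{2}$ ($w{\left(E \right)} = \left(- \frac{1}{2}\right) \left(-351\right) = \frac{351}{2}$)
$J{\left(M,l \right)} = -15$
$c = -149$ ($c = -134 - 15 = -149$)
$B{\left(r \right)} = -149$
$X{\left(P,g \right)} = 443 + 55 g$
$\frac{X{\left(459,-405 \right)} - 177493}{w{\left(432 \right)} + B{\left(-609 \right)}} = \frac{\left(443 + 55 \left(-405\right)\right) - 177493}{\frac{351}{2} - 149} = \frac{\left(443 - 22275\right) - 177493}{\frac{53}{2}} = \left(-21832 - 177493\right) \frac{2}{53} = \left(-199325\right) \frac{2}{53} = - \frac{398650}{53}$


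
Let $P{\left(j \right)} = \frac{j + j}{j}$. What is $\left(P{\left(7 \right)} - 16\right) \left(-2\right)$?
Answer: $28$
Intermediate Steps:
$P{\left(j \right)} = 2$ ($P{\left(j \right)} = \frac{2 j}{j} = 2$)
$\left(P{\left(7 \right)} - 16\right) \left(-2\right) = \left(2 - 16\right) \left(-2\right) = \left(-14\right) \left(-2\right) = 28$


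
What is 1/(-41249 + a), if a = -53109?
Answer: -1/94358 ≈ -1.0598e-5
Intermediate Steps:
1/(-41249 + a) = 1/(-41249 - 53109) = 1/(-94358) = -1/94358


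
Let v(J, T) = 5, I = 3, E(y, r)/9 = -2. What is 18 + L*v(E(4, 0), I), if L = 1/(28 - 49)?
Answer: 373/21 ≈ 17.762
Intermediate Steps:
L = -1/21 (L = 1/(-21) = -1/21 ≈ -0.047619)
E(y, r) = -18 (E(y, r) = 9*(-2) = -18)
18 + L*v(E(4, 0), I) = 18 - 1/21*5 = 18 - 5/21 = 373/21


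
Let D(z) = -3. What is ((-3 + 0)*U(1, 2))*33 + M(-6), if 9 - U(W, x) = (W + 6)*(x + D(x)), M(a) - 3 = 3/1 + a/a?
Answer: -1577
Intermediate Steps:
M(a) = 7 (M(a) = 3 + (3/1 + a/a) = 3 + (3*1 + 1) = 3 + (3 + 1) = 3 + 4 = 7)
U(W, x) = 9 - (-3 + x)*(6 + W) (U(W, x) = 9 - (W + 6)*(x - 3) = 9 - (6 + W)*(-3 + x) = 9 - (-3 + x)*(6 + W))
((-3 + 0)*U(1, 2))*33 + M(-6) = ((-3 + 0)*(27 - 6*2 + 3*1 - 1*1*2))*33 + 7 = -3*(27 - 12 + 3 - 2)*33 + 7 = -3*16*33 + 7 = -48*33 + 7 = -1584 + 7 = -1577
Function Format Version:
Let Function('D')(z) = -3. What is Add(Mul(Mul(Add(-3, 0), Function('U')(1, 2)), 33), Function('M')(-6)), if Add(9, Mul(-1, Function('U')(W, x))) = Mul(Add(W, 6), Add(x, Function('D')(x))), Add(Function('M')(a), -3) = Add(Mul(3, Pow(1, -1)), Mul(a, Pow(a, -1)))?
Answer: -1577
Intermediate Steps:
Function('M')(a) = 7 (Function('M')(a) = Add(3, Add(Mul(3, Pow(1, -1)), Mul(a, Pow(a, -1)))) = Add(3, Add(Mul(3, 1), 1)) = Add(3, Add(3, 1)) = Add(3, 4) = 7)
Function('U')(W, x) = Add(9, Mul(-1, Add(-3, x), Add(6, W))) (Function('U')(W, x) = Add(9, Mul(-1, Mul(Add(W, 6), Add(x, -3)))) = Add(9, Mul(-1, Mul(Add(6, W), Add(-3, x)))) = Add(9, Mul(-1, Mul(Add(-3, x), Add(6, W)))) = Add(9, Mul(-1, Add(-3, x), Add(6, W))))
Add(Mul(Mul(Add(-3, 0), Function('U')(1, 2)), 33), Function('M')(-6)) = Add(Mul(Mul(Add(-3, 0), Add(27, Mul(-6, 2), Mul(3, 1), Mul(-1, 1, 2))), 33), 7) = Add(Mul(Mul(-3, Add(27, -12, 3, -2)), 33), 7) = Add(Mul(Mul(-3, 16), 33), 7) = Add(Mul(-48, 33), 7) = Add(-1584, 7) = -1577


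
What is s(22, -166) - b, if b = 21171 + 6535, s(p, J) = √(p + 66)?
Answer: -27706 + 2*√22 ≈ -27697.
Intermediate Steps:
s(p, J) = √(66 + p)
b = 27706
s(22, -166) - b = √(66 + 22) - 1*27706 = √88 - 27706 = 2*√22 - 27706 = -27706 + 2*√22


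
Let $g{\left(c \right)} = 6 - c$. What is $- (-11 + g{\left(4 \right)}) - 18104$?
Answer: $-18095$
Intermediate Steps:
$- (-11 + g{\left(4 \right)}) - 18104 = - (-11 + \left(6 - 4\right)) - 18104 = - (-11 + 2) - 18104 = \left(-1\right) \left(-9\right) - 18104 = 9 - 18104 = -18095$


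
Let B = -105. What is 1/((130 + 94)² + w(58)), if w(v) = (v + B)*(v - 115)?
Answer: 1/52855 ≈ 1.8920e-5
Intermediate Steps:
w(v) = (-115 + v)*(-105 + v) (w(v) = (v - 105)*(v - 115) = (-105 + v)*(-115 + v) = (-115 + v)*(-105 + v))
1/((130 + 94)² + w(58)) = 1/((130 + 94)² + (12075 + 58² - 220*58)) = 1/(224² + (12075 + 3364 - 12760)) = 1/(50176 + 2679) = 1/52855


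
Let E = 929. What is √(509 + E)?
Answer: √1438 ≈ 37.921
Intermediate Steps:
√(509 + E) = √(509 + 929) = √1438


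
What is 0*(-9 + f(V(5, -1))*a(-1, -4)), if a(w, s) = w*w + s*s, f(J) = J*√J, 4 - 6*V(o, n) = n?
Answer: 0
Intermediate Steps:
V(o, n) = ⅔ - n/6
f(J) = J^(3/2)
a(w, s) = s² + w² (a(w, s) = w² + s² = s² + w²)
0*(-9 + f(V(5, -1))*a(-1, -4)) = 0*(-9 + (⅔ - ⅙*(-1))^(3/2)*((-4)² + (-1)²)) = 0*(-9 + (⅔ + ⅙)^(3/2)*(16 + 1)) = 0*(-9 + (⅚)^(3/2)*17) = 0*(-9 + (5*√30/36)*17) = 0*(-9 + 85*√30/36) = 0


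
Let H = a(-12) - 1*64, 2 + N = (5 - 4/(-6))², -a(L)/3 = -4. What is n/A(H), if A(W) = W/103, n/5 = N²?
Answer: -37822115/4212 ≈ -8979.6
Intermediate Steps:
a(L) = 12 (a(L) = -3*(-4) = 12)
N = 271/9 (N = -2 + (5 - 4/(-6))² = -2 + (5 - 4*(-⅙))² = -2 + (5 + ⅔)² = -2 + (17/3)² = -2 + 289/9 = 271/9 ≈ 30.111)
H = -52 (H = 12 - 1*64 = 12 - 64 = -52)
n = 367205/81 (n = 5*(271/9)² = 5*(73441/81) = 367205/81 ≈ 4533.4)
A(W) = W/103 (A(W) = W*(1/103) = W/103)
n/A(H) = 367205/(81*(((1/103)*(-52)))) = 367205/(81*(-52/103)) = (367205/81)*(-103/52) = -37822115/4212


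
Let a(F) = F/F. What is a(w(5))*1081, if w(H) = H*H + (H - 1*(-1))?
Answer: 1081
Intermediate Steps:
w(H) = 1 + H + H² (w(H) = H² + (H + 1) = H² + (1 + H) = 1 + H + H²)
a(F) = 1
a(w(5))*1081 = 1*1081 = 1081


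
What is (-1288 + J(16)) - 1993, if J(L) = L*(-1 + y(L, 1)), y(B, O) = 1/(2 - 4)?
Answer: -3305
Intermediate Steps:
y(B, O) = -1/2 (y(B, O) = 1/(-2) = -1/2)
J(L) = -3*L/2 (J(L) = L*(-1 - 1/2) = L*(-3/2) = -3*L/2)
(-1288 + J(16)) - 1993 = (-1288 - 3/2*16) - 1993 = (-1288 - 24) - 1993 = -1312 - 1993 = -3305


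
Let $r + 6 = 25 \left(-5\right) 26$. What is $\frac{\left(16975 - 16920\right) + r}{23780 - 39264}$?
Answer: $\frac{3201}{15484} \approx 0.20673$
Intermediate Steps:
$r = -3256$ ($r = -6 + 25 \left(-5\right) 26 = -6 - 3250 = -3256$)
$\frac{\left(16975 - 16920\right) + r}{23780 - 39264} = \frac{\left(16975 - 16920\right) - 3256}{23780 - 39264} = \frac{\left(16975 - 16920\right) - 3256}{-15484} = \left(55 - 3256\right) \left(- \frac{1}{15484}\right) = \left(-3201\right) \left(- \frac{1}{15484}\right) = \frac{3201}{15484}$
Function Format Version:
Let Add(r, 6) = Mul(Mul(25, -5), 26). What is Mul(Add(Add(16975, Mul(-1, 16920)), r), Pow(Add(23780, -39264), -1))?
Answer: Rational(3201, 15484) ≈ 0.20673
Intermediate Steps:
r = -3256 (r = Add(-6, Mul(Mul(25, -5), 26)) = Add(-6, Mul(-125, 26)) = Add(-6, -3250) = -3256)
Mul(Add(Add(16975, Mul(-1, 16920)), r), Pow(Add(23780, -39264), -1)) = Mul(Add(Add(16975, Mul(-1, 16920)), -3256), Pow(Add(23780, -39264), -1)) = Mul(Add(Add(16975, -16920), -3256), Pow(-15484, -1)) = Mul(Add(55, -3256), Rational(-1, 15484)) = Mul(-3201, Rational(-1, 15484)) = Rational(3201, 15484)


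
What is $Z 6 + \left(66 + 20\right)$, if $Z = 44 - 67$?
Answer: $-52$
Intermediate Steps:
$Z = -23$
$Z 6 + \left(66 + 20\right) = \left(-23\right) 6 + \left(66 + 20\right) = -138 + 86 = -52$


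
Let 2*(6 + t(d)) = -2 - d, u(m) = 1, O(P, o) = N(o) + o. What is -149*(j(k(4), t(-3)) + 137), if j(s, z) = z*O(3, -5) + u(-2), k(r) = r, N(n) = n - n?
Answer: -49319/2 ≈ -24660.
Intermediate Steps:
N(n) = 0
O(P, o) = o (O(P, o) = 0 + o = o)
t(d) = -7 - d/2 (t(d) = -6 + (-2 - d)/2 = -6 + (-1 - d/2) = -7 - d/2)
j(s, z) = 1 - 5*z (j(s, z) = z*(-5) + 1 = -5*z + 1 = 1 - 5*z)
-149*(j(k(4), t(-3)) + 137) = -149*((1 - 5*(-7 - ½*(-3))) + 137) = -149*((1 - 5*(-7 + 3/2)) + 137) = -149*((1 - 5*(-11/2)) + 137) = -149*((1 + 55/2) + 137) = -149*(57/2 + 137) = -149*331/2 = -49319/2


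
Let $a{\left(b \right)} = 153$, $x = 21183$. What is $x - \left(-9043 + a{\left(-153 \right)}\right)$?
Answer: $30073$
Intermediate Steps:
$x - \left(-9043 + a{\left(-153 \right)}\right) = 21183 - \left(-9043 + 153\right) = 21183 - -8890 = 21183 + 8890 = 30073$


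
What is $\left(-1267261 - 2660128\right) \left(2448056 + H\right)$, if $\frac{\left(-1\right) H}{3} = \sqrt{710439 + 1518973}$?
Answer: $-9614468205784 + 23564334 \sqrt{557353} \approx -9.5969 \cdot 10^{12}$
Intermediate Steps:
$H = - 6 \sqrt{557353}$ ($H = - 3 \sqrt{710439 + 1518973} = - 3 \sqrt{2229412} = - 3 \cdot 2 \sqrt{557353} = - 6 \sqrt{557353} \approx -4479.4$)
$\left(-1267261 - 2660128\right) \left(2448056 + H\right) = \left(-1267261 - 2660128\right) \left(2448056 - 6 \sqrt{557353}\right) = - 3927389 \left(2448056 - 6 \sqrt{557353}\right) = -9614468205784 + 23564334 \sqrt{557353}$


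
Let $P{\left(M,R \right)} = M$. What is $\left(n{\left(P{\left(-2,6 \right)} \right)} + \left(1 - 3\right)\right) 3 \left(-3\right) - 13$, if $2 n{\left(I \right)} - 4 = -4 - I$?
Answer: $-4$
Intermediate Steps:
$n{\left(I \right)} = - \frac{I}{2}$ ($n{\left(I \right)} = 2 + \frac{-4 - I}{2} = 2 - \left(2 + \frac{I}{2}\right) = - \frac{I}{2}$)
$\left(n{\left(P{\left(-2,6 \right)} \right)} + \left(1 - 3\right)\right) 3 \left(-3\right) - 13 = \left(\left(- \frac{1}{2}\right) \left(-2\right) + \left(1 - 3\right)\right) 3 \left(-3\right) - 13 = \left(1 - 2\right) 3 \left(-3\right) - 13 = \left(-1\right) 3 \left(-3\right) - 13 = \left(-3\right) \left(-3\right) - 13 = 9 - 13 = -4$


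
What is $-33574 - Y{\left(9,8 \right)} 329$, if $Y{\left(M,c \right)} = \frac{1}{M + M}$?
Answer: $- \frac{604661}{18} \approx -33592.0$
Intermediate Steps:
$Y{\left(M,c \right)} = \frac{1}{2 M}$
$-33574 - Y{\left(9,8 \right)} 329 = -33574 - \frac{1}{2 \cdot 9} \cdot 329 = -33574 - \frac{1}{2} \cdot \frac{1}{9} \cdot 329 = -33574 - \frac{1}{18} \cdot 329 = -33574 - \frac{329}{18} = - \frac{604661}{18}$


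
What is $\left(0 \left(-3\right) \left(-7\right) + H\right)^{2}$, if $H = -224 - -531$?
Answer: $94249$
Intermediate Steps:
$H = 307$ ($H = -224 + 531 = 307$)
$\left(0 \left(-3\right) \left(-7\right) + H\right)^{2} = \left(0 \left(-3\right) \left(-7\right) + 307\right)^{2} = \left(0 \left(-7\right) + 307\right)^{2} = \left(0 + 307\right)^{2} = 307^{2} = 94249$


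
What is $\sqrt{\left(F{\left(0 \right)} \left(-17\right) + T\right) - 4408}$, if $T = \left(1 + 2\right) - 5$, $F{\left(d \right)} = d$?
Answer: $21 i \sqrt{10} \approx 66.408 i$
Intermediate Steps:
$T = -2$ ($T = 3 - 5 = -2$)
$\sqrt{\left(F{\left(0 \right)} \left(-17\right) + T\right) - 4408} = \sqrt{\left(0 \left(-17\right) - 2\right) - 4408} = \sqrt{\left(0 - 2\right) - 4408} = \sqrt{-2 - 4408} = \sqrt{-4410} = 21 i \sqrt{10}$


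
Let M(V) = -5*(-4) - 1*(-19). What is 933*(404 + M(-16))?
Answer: 413319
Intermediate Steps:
M(V) = 39 (M(V) = 20 + 19 = 39)
933*(404 + M(-16)) = 933*(404 + 39) = 933*443 = 413319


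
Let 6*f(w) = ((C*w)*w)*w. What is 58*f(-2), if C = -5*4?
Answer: 4640/3 ≈ 1546.7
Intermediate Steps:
C = -20
f(w) = -10*w³/3 (f(w) = (((-20*w)*w)*w)/6 = ((-20*w²)*w)/6 = (-20*w³)/6 = -10*w³/3)
58*f(-2) = 58*(-10/3*(-2)³) = 58*(-10/3*(-8)) = 58*(80/3) = 4640/3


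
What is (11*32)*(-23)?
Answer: -8096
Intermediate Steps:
(11*32)*(-23) = 352*(-23) = -8096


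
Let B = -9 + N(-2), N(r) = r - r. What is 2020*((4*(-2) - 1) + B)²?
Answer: 654480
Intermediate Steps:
N(r) = 0
B = -9 (B = -9 + 0 = -9)
2020*((4*(-2) - 1) + B)² = 2020*((4*(-2) - 1) - 9)² = 2020*((-8 - 1) - 9)² = 2020*(-9 - 9)² = 2020*(-18)² = 2020*324 = 654480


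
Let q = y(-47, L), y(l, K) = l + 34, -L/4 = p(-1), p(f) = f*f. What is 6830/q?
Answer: -6830/13 ≈ -525.38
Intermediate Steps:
p(f) = f²
L = -4 (L = -4*(-1)² = -4*1 = -4)
y(l, K) = 34 + l
q = -13 (q = 34 - 47 = -13)
6830/q = 6830/(-13) = 6830*(-1/13) = -6830/13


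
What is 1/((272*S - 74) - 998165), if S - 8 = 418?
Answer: -1/882367 ≈ -1.1333e-6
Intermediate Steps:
S = 426 (S = 8 + 418 = 426)
1/((272*S - 74) - 998165) = 1/((272*426 - 74) - 998165) = 1/((115872 - 74) - 998165) = 1/(115798 - 998165) = 1/(-882367) = -1/882367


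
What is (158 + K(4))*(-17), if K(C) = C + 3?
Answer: -2805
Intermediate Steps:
K(C) = 3 + C
(158 + K(4))*(-17) = (158 + (3 + 4))*(-17) = (158 + 7)*(-17) = 165*(-17) = -2805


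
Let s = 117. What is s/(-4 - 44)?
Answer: -39/16 ≈ -2.4375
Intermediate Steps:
s/(-4 - 44) = 117/(-4 - 44) = 117/(-48) = -1/48*117 = -39/16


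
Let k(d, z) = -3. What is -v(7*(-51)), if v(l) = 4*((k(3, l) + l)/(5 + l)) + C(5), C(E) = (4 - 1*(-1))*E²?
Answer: -1420/11 ≈ -129.09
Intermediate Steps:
C(E) = 5*E² (C(E) = (4 + 1)*E² = 5*E²)
v(l) = 125 + 4*(-3 + l)/(5 + l) (v(l) = 4*((-3 + l)/(5 + l)) + 5*5² = 4*((-3 + l)/(5 + l)) + 5*25 = 4*(-3 + l)/(5 + l) + 125 = 125 + 4*(-3 + l)/(5 + l))
-v(7*(-51)) = -(613 + 129*(7*(-51)))/(5 + 7*(-51)) = -(613 + 129*(-357))/(5 - 357) = -(613 - 46053)/(-352) = -(-1)*(-45440)/352 = -1*1420/11 = -1420/11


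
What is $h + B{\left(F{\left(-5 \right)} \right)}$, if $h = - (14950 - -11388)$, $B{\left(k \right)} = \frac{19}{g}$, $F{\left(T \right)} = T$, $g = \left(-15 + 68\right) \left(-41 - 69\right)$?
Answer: $- \frac{153550559}{5830} \approx -26338.0$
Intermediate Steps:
$g = -5830$ ($g = 53 \left(-110\right) = -5830$)
$B{\left(k \right)} = - \frac{19}{5830}$ ($B{\left(k \right)} = \frac{19}{-5830} = 19 \left(- \frac{1}{5830}\right) = - \frac{19}{5830}$)
$h = -26338$ ($h = - (14950 + 11388) = \left(-1\right) 26338 = -26338$)
$h + B{\left(F{\left(-5 \right)} \right)} = -26338 - \frac{19}{5830} = - \frac{153550559}{5830}$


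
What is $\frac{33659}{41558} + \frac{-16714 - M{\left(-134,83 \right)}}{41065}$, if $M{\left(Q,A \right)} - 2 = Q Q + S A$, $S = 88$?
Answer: $- \frac{362231773}{1706579270} \approx -0.21226$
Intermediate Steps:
$M{\left(Q,A \right)} = 2 + Q^{2} + 88 A$ ($M{\left(Q,A \right)} = 2 + \left(Q Q + 88 A\right) = 2 + \left(Q^{2} + 88 A\right) = 2 + Q^{2} + 88 A$)
$\frac{33659}{41558} + \frac{-16714 - M{\left(-134,83 \right)}}{41065} = \frac{33659}{41558} + \frac{-16714 - \left(2 + \left(-134\right)^{2} + 88 \cdot 83\right)}{41065} = 33659 \cdot \frac{1}{41558} + \left(-16714 - \left(2 + 17956 + 7304\right)\right) \frac{1}{41065} = \frac{33659}{41558} + \left(-16714 - 25262\right) \frac{1}{41065} = \frac{33659}{41558} - \frac{41976}{41065} = - \frac{362231773}{1706579270}$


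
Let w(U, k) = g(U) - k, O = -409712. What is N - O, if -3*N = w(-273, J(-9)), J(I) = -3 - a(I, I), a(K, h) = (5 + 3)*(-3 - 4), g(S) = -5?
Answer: 1229194/3 ≈ 4.0973e+5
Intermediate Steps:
a(K, h) = -56 (a(K, h) = 8*(-7) = -56)
J(I) = 53 (J(I) = -3 - 1*(-56) = -3 + 56 = 53)
w(U, k) = -5 - k
N = 58/3 (N = -(-5 - 1*53)/3 = -(-5 - 53)/3 = -⅓*(-58) = 58/3 ≈ 19.333)
N - O = 58/3 - 1*(-409712) = 58/3 + 409712 = 1229194/3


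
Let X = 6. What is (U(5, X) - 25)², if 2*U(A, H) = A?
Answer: 2025/4 ≈ 506.25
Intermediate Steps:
U(A, H) = A/2
(U(5, X) - 25)² = ((½)*5 - 25)² = (5/2 - 25)² = (-45/2)² = 2025/4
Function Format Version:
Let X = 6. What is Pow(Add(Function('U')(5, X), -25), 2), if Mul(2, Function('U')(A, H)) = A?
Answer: Rational(2025, 4) ≈ 506.25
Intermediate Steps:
Function('U')(A, H) = Mul(Rational(1, 2), A)
Pow(Add(Function('U')(5, X), -25), 2) = Pow(Add(Mul(Rational(1, 2), 5), -25), 2) = Pow(Add(Rational(5, 2), -25), 2) = Pow(Rational(-45, 2), 2) = Rational(2025, 4)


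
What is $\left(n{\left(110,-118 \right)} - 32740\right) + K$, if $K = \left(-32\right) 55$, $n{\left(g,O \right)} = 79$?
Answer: $-34421$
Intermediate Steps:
$K = -1760$
$\left(n{\left(110,-118 \right)} - 32740\right) + K = \left(79 - 32740\right) - 1760 = -32661 - 1760 = -34421$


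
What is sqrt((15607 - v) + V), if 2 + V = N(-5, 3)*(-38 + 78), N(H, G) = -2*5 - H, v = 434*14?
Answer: sqrt(9329) ≈ 96.587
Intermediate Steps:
v = 6076
N(H, G) = -10 - H
V = -202 (V = -2 + (-10 - 1*(-5))*(-38 + 78) = -2 + (-10 + 5)*40 = -2 - 5*40 = -2 - 200 = -202)
sqrt((15607 - v) + V) = sqrt((15607 - 1*6076) - 202) = sqrt((15607 - 6076) - 202) = sqrt(9531 - 202) = sqrt(9329)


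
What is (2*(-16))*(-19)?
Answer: 608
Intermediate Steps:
(2*(-16))*(-19) = -32*(-19) = 608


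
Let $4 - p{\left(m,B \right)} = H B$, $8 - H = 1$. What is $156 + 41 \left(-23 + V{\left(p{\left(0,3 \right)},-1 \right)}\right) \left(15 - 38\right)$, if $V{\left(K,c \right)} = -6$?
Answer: $27503$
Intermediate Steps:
$H = 7$ ($H = 8 - 1 = 7$)
$p{\left(m,B \right)} = 4 - 7 B$
$156 + 41 \left(-23 + V{\left(p{\left(0,3 \right)},-1 \right)}\right) \left(15 - 38\right) = 156 + 41 \left(-23 - 6\right) \left(15 - 38\right) = 156 + 41 \left(\left(-29\right) \left(-23\right)\right) = 156 + 41 \cdot 667 = 156 + 27347 = 27503$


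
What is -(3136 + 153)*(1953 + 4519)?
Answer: -21286408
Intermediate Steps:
-(3136 + 153)*(1953 + 4519) = -3289*6472 = -1*21286408 = -21286408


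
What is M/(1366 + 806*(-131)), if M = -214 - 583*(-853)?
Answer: -33139/6948 ≈ -4.7696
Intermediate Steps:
M = 497085 (M = -214 + 497299 = 497085)
M/(1366 + 806*(-131)) = 497085/(1366 + 806*(-131)) = 497085/(1366 - 105586) = 497085/(-104220) = 497085*(-1/104220) = -33139/6948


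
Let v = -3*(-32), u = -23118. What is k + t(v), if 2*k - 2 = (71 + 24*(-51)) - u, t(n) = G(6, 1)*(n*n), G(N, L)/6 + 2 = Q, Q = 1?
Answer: -88625/2 ≈ -44313.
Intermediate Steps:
v = 96
G(N, L) = -6 (G(N, L) = -12 + 6*1 = -12 + 6 = -6)
t(n) = -6*n**2 (t(n) = -6*n*n = -6*n**2)
k = 21967/2 (k = 1 + ((71 + 24*(-51)) - 1*(-23118))/2 = 1 + ((71 - 1224) + 23118)/2 = 1 + (-1153 + 23118)/2 = 1 + (1/2)*21965 = 1 + 21965/2 = 21967/2 ≈ 10984.)
k + t(v) = 21967/2 - 6*96**2 = 21967/2 - 6*9216 = 21967/2 - 55296 = -88625/2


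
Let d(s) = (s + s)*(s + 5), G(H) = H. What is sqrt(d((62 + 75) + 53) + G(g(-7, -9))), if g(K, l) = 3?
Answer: sqrt(74103) ≈ 272.22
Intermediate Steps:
d(s) = 2*s*(5 + s) (d(s) = (2*s)*(5 + s) = 2*s*(5 + s))
sqrt(d((62 + 75) + 53) + G(g(-7, -9))) = sqrt(2*((62 + 75) + 53)*(5 + ((62 + 75) + 53)) + 3) = sqrt(2*(137 + 53)*(5 + (137 + 53)) + 3) = sqrt(2*190*(5 + 190) + 3) = sqrt(2*190*195 + 3) = sqrt(74100 + 3) = sqrt(74103)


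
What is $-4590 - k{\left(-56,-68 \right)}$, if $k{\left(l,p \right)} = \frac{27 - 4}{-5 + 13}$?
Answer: $- \frac{36743}{8} \approx -4592.9$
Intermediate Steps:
$k{\left(l,p \right)} = \frac{23}{8}$
$-4590 - k{\left(-56,-68 \right)} = -4590 - \frac{23}{8} = - \frac{36743}{8}$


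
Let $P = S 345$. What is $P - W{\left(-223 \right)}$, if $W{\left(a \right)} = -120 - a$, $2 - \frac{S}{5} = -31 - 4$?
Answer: $63722$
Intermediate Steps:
$S = 185$ ($S = 10 - 5 \left(-31 - 4\right) = 10 - -175 = 10 + 175 = 185$)
$P = 63825$ ($P = 185 \cdot 345 = 63825$)
$P - W{\left(-223 \right)} = 63825 - \left(-120 - -223\right) = 63825 - \left(-120 + 223\right) = 63825 - 103 = 63722$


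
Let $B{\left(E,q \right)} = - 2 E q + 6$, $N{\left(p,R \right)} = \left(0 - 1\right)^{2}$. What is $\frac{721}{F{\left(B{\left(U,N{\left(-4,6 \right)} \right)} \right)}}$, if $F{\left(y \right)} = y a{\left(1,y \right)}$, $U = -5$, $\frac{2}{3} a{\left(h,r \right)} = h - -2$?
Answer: $\frac{721}{72} \approx 10.014$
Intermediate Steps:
$a{\left(h,r \right)} = 3 + \frac{3 h}{2}$ ($a{\left(h,r \right)} = \frac{3 \left(h - -2\right)}{2} = \frac{3 \left(h + 2\right)}{2} = \frac{3 \left(2 + h\right)}{2} = 3 + \frac{3 h}{2}$)
$N{\left(p,R \right)} = 1$ ($N{\left(p,R \right)} = \left(-1\right)^{2} = 1$)
$B{\left(E,q \right)} = 6 - 2 E q$ ($B{\left(E,q \right)} = - 2 E q + 6 = 6 - 2 E q$)
$F{\left(y \right)} = \frac{9 y}{2}$ ($F{\left(y \right)} = y \left(3 + \frac{3}{2} \cdot 1\right) = y \left(3 + \frac{3}{2}\right) = y \frac{9}{2} = \frac{9 y}{2}$)
$\frac{721}{F{\left(B{\left(U,N{\left(-4,6 \right)} \right)} \right)}} = \frac{721}{\frac{9}{2} \left(6 - \left(-10\right) 1\right)} = \frac{721}{\frac{9}{2} \left(6 + 10\right)} = \frac{721}{\frac{9}{2} \cdot 16} = \frac{721}{72}$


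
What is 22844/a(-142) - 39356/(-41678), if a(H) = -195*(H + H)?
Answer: 30111803/22193535 ≈ 1.3568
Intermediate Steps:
a(H) = -390*H
22844/a(-142) - 39356/(-41678) = 22844/((-390*(-142))) - 39356/(-41678) = 22844/55380 - 39356*(-1/41678) = 22844*(1/55380) + 19678/20839 = 5711/13845 + 19678/20839 = 30111803/22193535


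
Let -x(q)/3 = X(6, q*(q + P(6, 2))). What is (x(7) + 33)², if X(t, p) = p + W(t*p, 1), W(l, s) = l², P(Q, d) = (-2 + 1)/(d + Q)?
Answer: 16030870876449/256 ≈ 6.2621e+10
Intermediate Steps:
P(Q, d) = -1/(Q + d)
X(t, p) = p + p²*t² (X(t, p) = p + (t*p)² = p + (p*t)² = p + p²*t²)
x(q) = -3*q*(1 + 36*q*(-⅛ + q))*(-⅛ + q) (x(q) = -3*q*(q - 1/(6 + 2))*(1 + (q*(q - 1/(6 + 2)))*6²) = -3*q*(q - 1/8)*(1 + (q*(q - 1/8))*36) = -3*q*(q - 1*⅛)*(1 + (q*(q - 1*⅛))*36) = -3*q*(q - ⅛)*(1 + (q*(q - ⅛))*36) = -3*q*(-⅛ + q)*(1 + (q*(-⅛ + q))*36) = -3*q*(-⅛ + q)*(1 + 36*q*(-⅛ + q)) = -3*q*(1 + 36*q*(-⅛ + q))*(-⅛ + q))
(x(7) + 33)² = ((3/16)*7*(2 - 576*7³ - 25*7 + 144*7²) + 33)² = ((3/16)*7*(2 - 576*343 - 175 + 144*49) + 33)² = ((3/16)*7*(2 - 197568 - 175 + 7056) + 33)² = ((3/16)*7*(-190685) + 33)² = (-4004385/16 + 33)² = (-4003857/16)² = 16030870876449/256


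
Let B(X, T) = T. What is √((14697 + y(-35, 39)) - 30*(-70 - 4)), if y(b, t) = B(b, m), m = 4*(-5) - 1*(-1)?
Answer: √16898 ≈ 129.99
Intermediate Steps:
m = -19 (m = -20 + 1 = -19)
y(b, t) = -19
√((14697 + y(-35, 39)) - 30*(-70 - 4)) = √((14697 - 19) - 30*(-70 - 4)) = √(14678 - 30*(-74)) = √(14678 + 2220) = √16898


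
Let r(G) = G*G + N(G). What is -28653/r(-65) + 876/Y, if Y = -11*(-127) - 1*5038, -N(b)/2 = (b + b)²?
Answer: 78417873/107682575 ≈ 0.72823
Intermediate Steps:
N(b) = -8*b² (N(b) = -2*(b + b)² = -2*4*b² = -8*b²)
r(G) = -7*G² (r(G) = G*G - 8*G² = G² - 8*G² = -7*G²)
Y = -3641 (Y = 1397 - 5038 = -3641)
-28653/r(-65) + 876/Y = -28653/((-7*(-65)²)) + 876/(-3641) = -28653/((-7*4225)) + 876*(-1/3641) = -28653/(-29575) - 876/3641 = -28653*(-1/29575) - 876/3641 = 28653/29575 - 876/3641 = 78417873/107682575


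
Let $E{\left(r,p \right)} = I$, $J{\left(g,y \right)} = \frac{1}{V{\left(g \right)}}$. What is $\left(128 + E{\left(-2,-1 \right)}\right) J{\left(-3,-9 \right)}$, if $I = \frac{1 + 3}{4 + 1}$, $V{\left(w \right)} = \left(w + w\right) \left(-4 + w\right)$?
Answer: $\frac{46}{15} \approx 3.0667$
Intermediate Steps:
$V{\left(w \right)} = 2 w \left(-4 + w\right)$
$J{\left(g,y \right)} = \frac{1}{2 g \left(-4 + g\right)}$
$I = \frac{4}{5} \approx 0.8$
$E{\left(r,p \right)} = \frac{4}{5}$
$\left(128 + E{\left(-2,-1 \right)}\right) J{\left(-3,-9 \right)} = \left(128 + \frac{4}{5}\right) \frac{1}{2 \left(-3\right) \left(-4 - 3\right)} = \frac{644 \cdot \frac{1}{2} \left(- \frac{1}{3}\right) \frac{1}{-7}}{5} = \frac{644 \cdot \frac{1}{2} \left(- \frac{1}{3}\right) \left(- \frac{1}{7}\right)}{5} = \frac{644}{5} \cdot \frac{1}{42} = \frac{46}{15}$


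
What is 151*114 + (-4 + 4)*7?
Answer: 17214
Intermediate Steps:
151*114 + (-4 + 4)*7 = 17214 + 0*7 = 17214 + 0 = 17214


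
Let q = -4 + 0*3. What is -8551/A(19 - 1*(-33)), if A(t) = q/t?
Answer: 111163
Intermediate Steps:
q = -4 (q = -4 + 0 = -4)
A(t) = -4/t
-8551/A(19 - 1*(-33)) = -8551/((-4/(19 - 1*(-33)))) = -8551/((-4/(19 + 33))) = -8551/((-4/52)) = -8551/((-4*1/52)) = -8551/(-1/13) = -8551*(-13) = 111163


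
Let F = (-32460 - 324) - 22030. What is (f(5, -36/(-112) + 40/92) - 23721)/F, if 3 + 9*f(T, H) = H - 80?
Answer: 15282209/35300216 ≈ 0.43292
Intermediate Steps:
f(T, H) = -83/9 + H/9 (f(T, H) = -⅓ + (H - 80)/9 = -⅓ + (-80 + H)/9 = -⅓ + (-80/9 + H/9) = -83/9 + H/9)
F = -54814 (F = -32784 - 22030 = -54814)
(f(5, -36/(-112) + 40/92) - 23721)/F = ((-83/9 + (-36/(-112) + 40/92)/9) - 23721)/(-54814) = ((-83/9 + (-36*(-1/112) + 40*(1/92))/9) - 23721)*(-1/54814) = ((-83/9 + (9/28 + 10/23)/9) - 23721)*(-1/54814) = ((-83/9 + (⅑)*(487/644)) - 23721)*(-1/54814) = ((-83/9 + 487/5796) - 23721)*(-1/54814) = (-5885/644 - 23721)*(-1/54814) = -15282209/644*(-1/54814) = 15282209/35300216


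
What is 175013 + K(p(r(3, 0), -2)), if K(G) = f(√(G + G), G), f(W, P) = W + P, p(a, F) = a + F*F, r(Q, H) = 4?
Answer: 175025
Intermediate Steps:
p(a, F) = a + F²
f(W, P) = P + W
K(G) = G + √2*√G (K(G) = G + √(G + G) = G + √(2*G) = G + √2*√G)
175013 + K(p(r(3, 0), -2)) = 175013 + ((4 + (-2)²) + √2*√(4 + (-2)²)) = 175013 + ((4 + 4) + √2*√(4 + 4)) = 175013 + (8 + √2*√8) = 175013 + (8 + √2*(2*√2)) = 175013 + (8 + 4) = 175013 + 12 = 175025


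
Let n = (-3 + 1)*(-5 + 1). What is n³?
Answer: 512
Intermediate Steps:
n = 8 (n = -2*(-4) = 8)
n³ = 8³ = 512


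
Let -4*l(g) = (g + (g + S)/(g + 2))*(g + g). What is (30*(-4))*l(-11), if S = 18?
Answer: 23320/3 ≈ 7773.3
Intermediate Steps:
l(g) = -g*(g + (18 + g)/(2 + g))/2 (l(g) = -(g + (g + 18)/(g + 2))*(g + g)/4 = -(g + (18 + g)/(2 + g))*2*g/4 = -g*(g + (18 + g)/(2 + g))/2)
(30*(-4))*l(-11) = (30*(-4))*(-1*(-11)*(18 + (-11)² + 3*(-11))/(4 + 2*(-11))) = -(-120)*(-11)*(18 + 121 - 33)/(4 - 22) = -(-120)*(-11)*106/(-18) = -(-120)*(-11)*(-1)*106/18 = -120*(-583/9) = 23320/3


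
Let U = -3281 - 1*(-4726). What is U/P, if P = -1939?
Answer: -1445/1939 ≈ -0.74523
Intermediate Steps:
U = 1445 (U = -3281 + 4726 = 1445)
U/P = 1445/(-1939) = 1445*(-1/1939) = -1445/1939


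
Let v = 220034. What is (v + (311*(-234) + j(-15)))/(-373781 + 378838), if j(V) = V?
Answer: 147245/5057 ≈ 29.117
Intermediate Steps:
(v + (311*(-234) + j(-15)))/(-373781 + 378838) = (220034 + (311*(-234) - 15))/(-373781 + 378838) = (220034 + (-72774 - 15))/5057 = (220034 - 72789)*(1/5057) = 147245*(1/5057) = 147245/5057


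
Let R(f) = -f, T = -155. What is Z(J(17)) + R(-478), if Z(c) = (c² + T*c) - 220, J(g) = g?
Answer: -2088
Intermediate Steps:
Z(c) = -220 + c² - 155*c (Z(c) = (c² - 155*c) - 220 = -220 + c² - 155*c)
Z(J(17)) + R(-478) = (-220 + 17² - 155*17) - 1*(-478) = (-220 + 289 - 2635) + 478 = -2566 + 478 = -2088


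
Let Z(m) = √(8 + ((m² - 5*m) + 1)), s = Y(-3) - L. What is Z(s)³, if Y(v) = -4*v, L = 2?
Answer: 59*√59 ≈ 453.19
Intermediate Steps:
s = 10 (s = -4*(-3) - 1*2 = 12 - 2 = 10)
Z(m) = √(9 + m² - 5*m) (Z(m) = √(8 + (1 + m² - 5*m)) = √(9 + m² - 5*m))
Z(s)³ = (√(9 + 10² - 5*10))³ = (√(9 + 100 - 50))³ = (√59)³ = 59*√59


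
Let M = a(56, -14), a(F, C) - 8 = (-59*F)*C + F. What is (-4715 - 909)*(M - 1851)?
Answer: -250093656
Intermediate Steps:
a(F, C) = 8 + F - 59*C*F (a(F, C) = 8 + ((-59*F)*C + F) = 8 + (-59*C*F + F) = 8 + (F - 59*C*F) = 8 + F - 59*C*F)
M = 46320 (M = 8 + 56 - 59*(-14)*56 = 8 + 56 + 46256 = 46320)
(-4715 - 909)*(M - 1851) = (-4715 - 909)*(46320 - 1851) = -5624*44469 = -250093656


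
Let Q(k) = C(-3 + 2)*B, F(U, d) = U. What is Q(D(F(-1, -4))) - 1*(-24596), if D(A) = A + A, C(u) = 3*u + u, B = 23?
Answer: 24504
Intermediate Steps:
C(u) = 4*u
D(A) = 2*A
Q(k) = -92 (Q(k) = (4*(-3 + 2))*23 = (4*(-1))*23 = -4*23 = -92)
Q(D(F(-1, -4))) - 1*(-24596) = -92 - 1*(-24596) = -92 + 24596 = 24504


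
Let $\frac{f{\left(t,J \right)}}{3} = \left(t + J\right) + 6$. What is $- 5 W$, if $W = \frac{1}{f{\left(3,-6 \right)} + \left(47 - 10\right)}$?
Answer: $- \frac{5}{46} \approx -0.1087$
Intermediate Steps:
$f{\left(t,J \right)} = 18 + 3 J + 3 t$ ($f{\left(t,J \right)} = 3 \left(\left(t + J\right) + 6\right) = 3 \left(\left(J + t\right) + 6\right) = 3 \left(6 + J + t\right) = 18 + 3 J + 3 t$)
$W = \frac{1}{46}$ ($W = \frac{1}{\left(18 + 3 \left(-6\right) + 3 \cdot 3\right) + \left(47 - 10\right)} = \frac{1}{\left(18 - 18 + 9\right) + 37} = \frac{1}{9 + 37} = \frac{1}{46} \approx 0.021739$)
$- 5 W = \left(-5\right) \frac{1}{46} = - \frac{5}{46}$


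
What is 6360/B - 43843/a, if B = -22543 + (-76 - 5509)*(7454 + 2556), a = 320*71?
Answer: -2452213033499/1270693088960 ≈ -1.9298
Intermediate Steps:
a = 22720
B = -55928393 (B = -22543 - 5585*10010 = -22543 - 55905850 = -55928393)
6360/B - 43843/a = 6360/(-55928393) - 43843/22720 = 6360*(-1/55928393) - 43843*1/22720 = -6360/55928393 - 43843/22720 = -2452213033499/1270693088960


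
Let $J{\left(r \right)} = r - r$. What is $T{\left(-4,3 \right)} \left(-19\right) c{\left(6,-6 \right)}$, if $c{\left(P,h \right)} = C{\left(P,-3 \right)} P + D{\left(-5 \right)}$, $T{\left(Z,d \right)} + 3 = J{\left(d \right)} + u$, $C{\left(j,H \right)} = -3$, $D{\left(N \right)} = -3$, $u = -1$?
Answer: $-1596$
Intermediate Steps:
$J{\left(r \right)} = 0$
$T{\left(Z,d \right)} = -4$ ($T{\left(Z,d \right)} = -3 + \left(0 - 1\right) = -3 - 1 = -4$)
$c{\left(P,h \right)} = -3 - 3 P$ ($c{\left(P,h \right)} = - 3 P - 3 = -3 - 3 P$)
$T{\left(-4,3 \right)} \left(-19\right) c{\left(6,-6 \right)} = \left(-4\right) \left(-19\right) \left(-3 - 18\right) = 76 \left(-3 - 18\right) = 76 \left(-21\right) = -1596$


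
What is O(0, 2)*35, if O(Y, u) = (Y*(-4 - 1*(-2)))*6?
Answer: 0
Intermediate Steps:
O(Y, u) = -12*Y (O(Y, u) = (Y*(-4 + 2))*6 = (Y*(-2))*6 = -2*Y*6 = -12*Y)
O(0, 2)*35 = -12*0*35 = 0*35 = 0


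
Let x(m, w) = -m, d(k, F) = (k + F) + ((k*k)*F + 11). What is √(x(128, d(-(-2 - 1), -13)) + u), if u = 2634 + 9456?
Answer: √11962 ≈ 109.37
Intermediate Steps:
d(k, F) = 11 + F + k + F*k² (d(k, F) = (F + k) + (k²*F + 11) = (F + k) + (F*k² + 11) = (F + k) + (11 + F*k²) = 11 + F + k + F*k²)
u = 12090
√(x(128, d(-(-2 - 1), -13)) + u) = √(-1*128 + 12090) = √(-128 + 12090) = √11962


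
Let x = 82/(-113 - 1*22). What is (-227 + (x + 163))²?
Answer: 76073284/18225 ≈ 4174.1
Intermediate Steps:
x = -82/135 (x = 82/(-113 - 22) = 82/(-135) = 82*(-1/135) = -82/135 ≈ -0.60741)
(-227 + (x + 163))² = (-227 + (-82/135 + 163))² = (-227 + 21923/135)² = (-8722/135)² = 76073284/18225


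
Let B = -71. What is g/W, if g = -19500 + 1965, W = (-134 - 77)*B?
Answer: -17535/14981 ≈ -1.1705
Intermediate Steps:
W = 14981 (W = (-134 - 77)*(-71) = -211*(-71) = 14981)
g = -17535
g/W = -17535/14981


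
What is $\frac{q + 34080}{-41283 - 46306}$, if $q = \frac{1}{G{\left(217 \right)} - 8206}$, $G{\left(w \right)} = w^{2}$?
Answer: $- \frac{1325132641}{3405723087} \approx -0.38909$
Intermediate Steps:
$q = \frac{1}{38883}$ ($q = \frac{1}{217^{2} - 8206} = \frac{1}{47089 - 8206} = \frac{1}{38883} \approx 2.5718 \cdot 10^{-5}$)
$\frac{q + 34080}{-41283 - 46306} = \frac{\frac{1}{38883} + 34080}{-41283 - 46306} = \frac{1325132641}{38883 \left(-87589\right)} = \frac{1325132641}{38883} \left(- \frac{1}{87589}\right) = - \frac{1325132641}{3405723087}$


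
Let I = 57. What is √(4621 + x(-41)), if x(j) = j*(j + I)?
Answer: √3965 ≈ 62.968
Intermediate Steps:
x(j) = j*(57 + j) (x(j) = j*(j + 57) = j*(57 + j))
√(4621 + x(-41)) = √(4621 - 41*(57 - 41)) = √(4621 - 41*16) = √(4621 - 656) = √3965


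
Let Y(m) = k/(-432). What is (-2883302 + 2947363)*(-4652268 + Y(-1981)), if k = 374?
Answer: -64374263094575/216 ≈ -2.9803e+11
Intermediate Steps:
Y(m) = -187/216 (Y(m) = 374/(-432) = 374*(-1/432) = -187/216)
(-2883302 + 2947363)*(-4652268 + Y(-1981)) = (-2883302 + 2947363)*(-4652268 - 187/216) = 64061*(-1004890075/216) = -64374263094575/216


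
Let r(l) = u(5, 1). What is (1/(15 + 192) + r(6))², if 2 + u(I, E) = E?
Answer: 42436/42849 ≈ 0.99036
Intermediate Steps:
u(I, E) = -2 + E
r(l) = -1 (r(l) = -2 + 1 = -1)
(1/(15 + 192) + r(6))² = (1/(15 + 192) - 1)² = (1/207 - 1)² = (-206/207)² = 42436/42849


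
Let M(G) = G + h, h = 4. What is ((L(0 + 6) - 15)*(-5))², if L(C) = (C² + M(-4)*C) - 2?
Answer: 9025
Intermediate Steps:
M(G) = 4 + G (M(G) = G + 4 = 4 + G)
L(C) = -2 + C² (L(C) = (C² + (4 - 4)*C) - 2 = (C² + 0*C) - 2 = (C² + 0) - 2 = C² - 2 = -2 + C²)
((L(0 + 6) - 15)*(-5))² = (((-2 + (0 + 6)²) - 15)*(-5))² = (((-2 + 6²) - 15)*(-5))² = (((-2 + 36) - 15)*(-5))² = ((34 - 15)*(-5))² = (19*(-5))² = (-95)² = 9025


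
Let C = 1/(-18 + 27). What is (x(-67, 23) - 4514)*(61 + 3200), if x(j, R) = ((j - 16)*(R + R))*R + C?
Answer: -903243737/3 ≈ -3.0108e+8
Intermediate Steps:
C = 1/9 ≈ 0.11111
x(j, R) = 1/9 + 2*R**2*(-16 + j) (x(j, R) = ((j - 16)*(R + R))*R + 1/9 = ((-16 + j)*(2*R))*R + 1/9 = (2*R*(-16 + j))*R + 1/9 = 2*R**2*(-16 + j) + 1/9 = 1/9 + 2*R**2*(-16 + j))
(x(-67, 23) - 4514)*(61 + 3200) = ((1/9 - 32*23**2 + 2*(-67)*23**2) - 4514)*(61 + 3200) = ((1/9 - 32*529 + 2*(-67)*529) - 4514)*3261 = ((1/9 - 16928 - 70886) - 4514)*3261 = (-790325/9 - 4514)*3261 = -830951/9*3261 = -903243737/3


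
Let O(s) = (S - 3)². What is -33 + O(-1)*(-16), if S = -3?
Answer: -609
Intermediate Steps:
O(s) = 36 (O(s) = (-3 - 3)² = (-6)² = 36)
-33 + O(-1)*(-16) = -33 + 36*(-16) = -33 - 576 = -609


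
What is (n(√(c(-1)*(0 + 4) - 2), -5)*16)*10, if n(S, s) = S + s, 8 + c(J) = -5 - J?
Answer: -800 + 800*I*√2 ≈ -800.0 + 1131.4*I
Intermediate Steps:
c(J) = -13 - J (c(J) = -8 + (-5 - J) = -13 - J)
(n(√(c(-1)*(0 + 4) - 2), -5)*16)*10 = ((√((-13 - 1*(-1))*(0 + 4) - 2) - 5)*16)*10 = ((√((-13 + 1)*4 - 2) - 5)*16)*10 = ((√(-12*4 - 2) - 5)*16)*10 = ((√(-48 - 2) - 5)*16)*10 = ((√(-50) - 5)*16)*10 = ((5*I*√2 - 5)*16)*10 = ((-5 + 5*I*√2)*16)*10 = (-80 + 80*I*√2)*10 = -800 + 800*I*√2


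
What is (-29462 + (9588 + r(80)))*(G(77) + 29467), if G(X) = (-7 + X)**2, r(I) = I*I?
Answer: -463060958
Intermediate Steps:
r(I) = I**2
(-29462 + (9588 + r(80)))*(G(77) + 29467) = (-29462 + (9588 + 80**2))*((-7 + 77)**2 + 29467) = (-29462 + (9588 + 6400))*(70**2 + 29467) = (-29462 + 15988)*(4900 + 29467) = -13474*34367 = -463060958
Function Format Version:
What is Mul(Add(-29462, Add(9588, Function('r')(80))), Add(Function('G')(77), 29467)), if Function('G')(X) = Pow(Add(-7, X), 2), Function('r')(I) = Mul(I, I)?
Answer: -463060958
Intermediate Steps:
Function('r')(I) = Pow(I, 2)
Mul(Add(-29462, Add(9588, Function('r')(80))), Add(Function('G')(77), 29467)) = Mul(Add(-29462, Add(9588, Pow(80, 2))), Add(Pow(Add(-7, 77), 2), 29467)) = Mul(Add(-29462, Add(9588, 6400)), Add(Pow(70, 2), 29467)) = Mul(Add(-29462, 15988), Add(4900, 29467)) = Mul(-13474, 34367) = -463060958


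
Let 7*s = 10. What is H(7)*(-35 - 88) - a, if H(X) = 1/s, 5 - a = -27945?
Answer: -280361/10 ≈ -28036.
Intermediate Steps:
a = 27950 (a = 5 - 1*(-27945) = 5 + 27945 = 27950)
s = 10/7 (s = (⅐)*10 = 10/7 ≈ 1.4286)
H(X) = 7/10 (H(X) = 1/(10/7) = 7/10)
H(7)*(-35 - 88) - a = 7*(-35 - 88)/10 - 1*27950 = (7/10)*(-123) - 27950 = -861/10 - 27950 = -280361/10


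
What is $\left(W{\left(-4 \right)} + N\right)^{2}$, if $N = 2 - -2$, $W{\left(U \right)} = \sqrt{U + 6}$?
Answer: $\left(4 + \sqrt{2}\right)^{2} \approx 29.314$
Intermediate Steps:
$W{\left(U \right)} = \sqrt{6 + U}$
$N = 4$ ($N = 2 + 2 = 4$)
$\left(W{\left(-4 \right)} + N\right)^{2} = \left(\sqrt{6 - 4} + 4\right)^{2} = \left(\sqrt{2} + 4\right)^{2} = \left(4 + \sqrt{2}\right)^{2}$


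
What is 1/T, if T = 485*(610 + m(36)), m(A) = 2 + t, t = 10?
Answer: 1/301670 ≈ 3.3149e-6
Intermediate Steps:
m(A) = 12 (m(A) = 2 + 10 = 12)
T = 301670 (T = 485*(610 + 12) = 485*622 = 301670)
1/T = 1/301670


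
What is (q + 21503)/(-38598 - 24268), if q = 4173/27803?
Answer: -298926041/873931699 ≈ -0.34205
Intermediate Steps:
q = 4173/27803 (q = 4173*(1/27803) = 4173/27803 ≈ 0.15009)
(q + 21503)/(-38598 - 24268) = (4173/27803 + 21503)/(-38598 - 24268) = (597852082/27803)/(-62866) = (597852082/27803)*(-1/62866) = -298926041/873931699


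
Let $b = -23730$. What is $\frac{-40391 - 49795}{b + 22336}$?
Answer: $\frac{45093}{697} \approx 64.696$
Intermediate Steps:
$\frac{-40391 - 49795}{b + 22336} = \frac{-40391 - 49795}{-23730 + 22336} = - \frac{90186}{-1394} = \left(-90186\right) \left(- \frac{1}{1394}\right) = \frac{45093}{697}$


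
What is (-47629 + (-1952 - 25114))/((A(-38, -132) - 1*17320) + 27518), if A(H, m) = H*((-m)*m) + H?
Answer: -74695/672272 ≈ -0.11111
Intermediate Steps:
A(H, m) = H - H*m² (A(H, m) = H*(-m²) + H = -H*m² + H = H - H*m²)
(-47629 + (-1952 - 25114))/((A(-38, -132) - 1*17320) + 27518) = (-47629 + (-1952 - 25114))/((-38*(1 - 1*(-132)²) - 1*17320) + 27518) = (-47629 - 27066)/((-38*(1 - 1*17424) - 17320) + 27518) = -74695/((-38*(1 - 17424) - 17320) + 27518) = -74695/((-38*(-17423) - 17320) + 27518) = -74695/((662074 - 17320) + 27518) = -74695/(644754 + 27518) = -74695/672272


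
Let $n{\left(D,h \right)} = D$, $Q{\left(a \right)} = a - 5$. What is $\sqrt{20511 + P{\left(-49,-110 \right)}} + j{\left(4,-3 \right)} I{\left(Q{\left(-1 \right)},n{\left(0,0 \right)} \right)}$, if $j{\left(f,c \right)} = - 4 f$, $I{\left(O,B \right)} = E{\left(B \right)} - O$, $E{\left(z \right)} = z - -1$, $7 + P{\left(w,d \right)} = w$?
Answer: $-112 + \sqrt{20455} \approx 31.021$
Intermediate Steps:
$Q{\left(a \right)} = -5 + a$ ($Q{\left(a \right)} = a - 5 = -5 + a$)
$P{\left(w,d \right)} = -7 + w$
$E{\left(z \right)} = 1 + z$ ($E{\left(z \right)} = z + 1 = 1 + z$)
$I{\left(O,B \right)} = 1 + B - O$ ($I{\left(O,B \right)} = \left(1 + B\right) - O = 1 + B - O$)
$\sqrt{20511 + P{\left(-49,-110 \right)}} + j{\left(4,-3 \right)} I{\left(Q{\left(-1 \right)},n{\left(0,0 \right)} \right)} = \sqrt{20511 - 56} + \left(-4\right) 4 \left(1 + 0 - \left(-5 - 1\right)\right) = \sqrt{20511 - 56} - 16 \left(1 + 0 - -6\right) = \sqrt{20455} - 16 \left(1 + 0 + 6\right) = \sqrt{20455} - 112 = -112 + \sqrt{20455}$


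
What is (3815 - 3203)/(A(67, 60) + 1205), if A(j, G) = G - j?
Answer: 306/599 ≈ 0.51085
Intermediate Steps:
(3815 - 3203)/(A(67, 60) + 1205) = (3815 - 3203)/((60 - 1*67) + 1205) = 612/((60 - 67) + 1205) = 612/(-7 + 1205) = 612/1198 = 612*(1/1198) = 306/599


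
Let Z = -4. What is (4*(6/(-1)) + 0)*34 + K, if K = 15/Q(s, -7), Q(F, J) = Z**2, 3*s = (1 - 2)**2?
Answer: -13041/16 ≈ -815.06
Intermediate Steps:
s = 1/3 (s = (1 - 2)**2/3 = (1/3)*(-1)**2 = (1/3)*1 = 1/3 ≈ 0.33333)
Q(F, J) = 16 (Q(F, J) = (-4)**2 = 16)
K = 15/16 ≈ 0.93750
(4*(6/(-1)) + 0)*34 + K = (4*(6/(-1)) + 0)*34 + 15/16 = (4*(6*(-1)) + 0)*34 + 15/16 = (4*(-6) + 0)*34 + 15/16 = (-24 + 0)*34 + 15/16 = -24*34 + 15/16 = -816 + 15/16 = -13041/16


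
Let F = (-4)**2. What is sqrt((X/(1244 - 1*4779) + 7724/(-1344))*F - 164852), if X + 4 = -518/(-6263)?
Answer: I*sqrt(727649975944690219995)/66419115 ≈ 406.13*I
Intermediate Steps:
X = -24534/6263 (X = -4 - 518/(-6263) = -4 - 518*(-1/6263) = -4 + 518/6263 = -24534/6263 ≈ -3.9173)
F = 16
sqrt((X/(1244 - 1*4779) + 7724/(-1344))*F - 164852) = sqrt((-24534/(6263*(1244 - 1*4779)) + 7724/(-1344))*16 - 164852) = sqrt((-24534/(6263*(1244 - 4779)) + 7724*(-1/1344))*16 - 164852) = sqrt((-24534/6263/(-3535) - 1931/336)*16 - 164852) = sqrt((-24534/6263*(-1/3535) - 1931/336)*16 - 164852) = sqrt((24534/22139705 - 1931/336)*16 - 164852) = sqrt(-6106218133/1062705840*16 - 164852) = sqrt(-6106218133/66419115 - 164852) = sqrt(-10955430164113/66419115) = I*sqrt(727649975944690219995)/66419115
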